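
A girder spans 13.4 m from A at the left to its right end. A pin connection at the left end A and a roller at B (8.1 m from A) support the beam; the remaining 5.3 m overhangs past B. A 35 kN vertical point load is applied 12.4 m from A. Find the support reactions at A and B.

A_x = 0, A_y = -18.58 kN, B_y = 53.58 kN

Moments about A: B_y·8.1 − 35·12.4 = 0 → B_y = 434/8.1 = 53.5802 ≈ 53.58 kN.
ΣF_y = 0: A_y + 53.5802 − 35 = 0 → A_y = -18.58 kN.
ΣF_x = 0: no horizontal applied forces, so A_x = 0.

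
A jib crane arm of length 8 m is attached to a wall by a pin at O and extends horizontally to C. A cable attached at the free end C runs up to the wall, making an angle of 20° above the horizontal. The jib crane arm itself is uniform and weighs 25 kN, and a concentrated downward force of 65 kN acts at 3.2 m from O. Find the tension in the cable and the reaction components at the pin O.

T = 112.6 kN, O_x = 105.8 kN, O_y = 51.50 kN

ΣM about O: T·sin20°·8 − 25·4 − 65·3.2 = 0 → T = 308/(8·0.34202) = 112.567 ≈ 112.6 kN.
ΣF_x = 0: O_x − T·cos20° = 0 → O_x = 112.567 × 0.939693 = 105.8 kN.
ΣF_y = 0: O_y + T·sin20° − 25 − 65 = 0 → O_y = 90 − 112.567 × 0.34202 = 51.50 kN.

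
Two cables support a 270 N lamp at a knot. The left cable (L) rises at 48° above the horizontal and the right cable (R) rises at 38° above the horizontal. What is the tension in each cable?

ΣF_x = 0: −T_L·cos48° + T_R·cos38° = 0 → T_R = 0.849139·T_L.
ΣF_y = 0: T_L·sin48° + T_R·sin38° = 270.
Substitute: T_L·(0.743145 + 0.849139·0.615661) = 270 → T_L = 213.282 ≈ 213.3 N.
Then T_R = 0.849139 × 213.282 = 181.1 N.

T_L = 213.3 N, T_R = 181.1 N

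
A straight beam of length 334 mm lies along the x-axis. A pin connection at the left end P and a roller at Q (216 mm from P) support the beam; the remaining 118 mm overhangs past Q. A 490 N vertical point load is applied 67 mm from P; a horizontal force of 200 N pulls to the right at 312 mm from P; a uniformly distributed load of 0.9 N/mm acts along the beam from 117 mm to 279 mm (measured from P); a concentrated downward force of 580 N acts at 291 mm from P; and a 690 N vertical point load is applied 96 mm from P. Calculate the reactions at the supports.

P_x = -200.0 N, P_y = 532.1 N, Q_y = 1374 N

Resultant of the distributed load: 0.9 × 162 = 145.8 N at 198 mm from P.
Taking moments about P: Q_y·216 − 490·67 − (0.9·162)·198 − 580·291 − 690·96 = 0 → Q_y = 296718.4/216 = 1373.7 ≈ 1374 N.
ΣF_y = 0: P_y + 1373.7 − 490 − 0.9·162 − 580 − 690 = 0 → P_y = 532.1 N.
ΣF_x = 0: P_x + 200 = 0 → P_x = -200.0 N.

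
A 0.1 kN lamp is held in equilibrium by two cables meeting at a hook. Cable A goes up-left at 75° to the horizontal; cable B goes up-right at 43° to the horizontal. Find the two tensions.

T_A = 0.08283 kN, T_B = 0.02931 kN

ΣF_x = 0: −T_A·cos75° + T_B·cos43° = 0 → T_B = 0.35389·T_A.
ΣF_y = 0: T_A·sin75° + T_B·sin43° = 0.1.
Substitute: T_A·(0.965926 + 0.35389·0.681998) = 0.1 → T_A = 0.0828309 ≈ 0.08283 kN.
Then T_B = 0.35389 × 0.0828309 = 0.02931 kN.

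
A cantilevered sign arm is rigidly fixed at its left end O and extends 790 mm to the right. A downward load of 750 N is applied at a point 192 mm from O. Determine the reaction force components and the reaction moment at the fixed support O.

ΣF_x = 0: O_x = 0.
ΣF_y = 0: O_y − 750 = 0 → O_y = 750.0 N.
ΣM about O: M_O − 750·192 = 0 → M_O = 144000 N·mm.

O_x = 0, O_y = 750.0 N, M_O = 144000 N·mm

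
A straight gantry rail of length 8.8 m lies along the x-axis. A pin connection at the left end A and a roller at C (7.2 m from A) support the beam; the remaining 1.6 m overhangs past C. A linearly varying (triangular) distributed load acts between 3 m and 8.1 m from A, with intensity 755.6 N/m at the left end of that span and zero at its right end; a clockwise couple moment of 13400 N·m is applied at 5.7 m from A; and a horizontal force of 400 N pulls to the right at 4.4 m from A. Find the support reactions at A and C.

Resultant of the triangular load: ½ × 755.6 × 5.1 = 1926.78 N, acting at 4.7 m from A (one-third of the span from the peak).
Taking moments about A: C_y·7.2 − (½·755.6·5.1)·4.7 − 13400 = 0 → C_y = 22455.866/7.2 = 3118.87 ≈ 3119 N.
ΣF_y = 0: A_y + 3118.87 − ½·755.6·5.1 = 0 → A_y = -1192 N.
ΣF_x = 0: A_x + 400 = 0 → A_x = -400.0 N.

A_x = -400.0 N, A_y = -1192 N, C_y = 3119 N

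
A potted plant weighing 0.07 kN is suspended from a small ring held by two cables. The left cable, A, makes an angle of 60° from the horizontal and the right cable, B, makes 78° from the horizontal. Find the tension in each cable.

T_A = 0.02175 kN, T_B = 0.05231 kN

ΣF_x = 0: −T_A·cos60° + T_B·cos78° = 0 → T_B = 2.40487·T_A.
ΣF_y = 0: T_A·sin60° + T_B·sin78° = 0.07.
Substitute: T_A·(0.866025 + 2.40487·0.978148) = 0.07 → T_A = 0.0217503 ≈ 0.02175 kN.
Then T_B = 2.40487 × 0.0217503 = 0.05231 kN.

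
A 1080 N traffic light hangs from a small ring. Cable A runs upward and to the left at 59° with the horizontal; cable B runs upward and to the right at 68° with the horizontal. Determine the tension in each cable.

T_A = 506.6 N, T_B = 696.5 N

ΣF_x = 0: −T_A·cos59° + T_B·cos68° = 0 → T_B = 1.37488·T_A.
ΣF_y = 0: T_A·sin59° + T_B·sin68° = 1080.
Substitute: T_A·(0.857167 + 1.37488·0.927184) = 1080 → T_A = 506.582 ≈ 506.6 N.
Then T_B = 1.37488 × 506.582 = 696.5 N.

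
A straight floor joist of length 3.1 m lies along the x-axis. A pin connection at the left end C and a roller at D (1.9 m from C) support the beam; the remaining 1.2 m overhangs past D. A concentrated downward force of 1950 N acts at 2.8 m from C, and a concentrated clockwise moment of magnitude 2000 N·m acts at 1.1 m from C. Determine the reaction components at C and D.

ΣM about C: D_y·1.9 − 1950·2.8 − 2000 = 0 → D_y = 7460/1.9 = 3926.32 ≈ 3926 N.
ΣF_y = 0: C_y + 3926.32 − 1950 = 0 → C_y = -1976 N.
ΣF_x = 0: no horizontal applied forces, so C_x = 0.

C_x = 0, C_y = -1976 N, D_y = 3926 N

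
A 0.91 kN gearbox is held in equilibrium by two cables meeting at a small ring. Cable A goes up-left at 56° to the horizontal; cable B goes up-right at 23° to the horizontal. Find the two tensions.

ΣF_x = 0: −T_A·cos56° + T_B·cos23° = 0 → T_B = 0.607485·T_A.
ΣF_y = 0: T_A·sin56° + T_B·sin23° = 0.91.
Substitute: T_A·(0.829038 + 0.607485·0.390731) = 0.91 → T_A = 0.853337 ≈ 0.8533 kN.
Then T_B = 0.607485 × 0.853337 = 0.5184 kN.

T_A = 0.8533 kN, T_B = 0.5184 kN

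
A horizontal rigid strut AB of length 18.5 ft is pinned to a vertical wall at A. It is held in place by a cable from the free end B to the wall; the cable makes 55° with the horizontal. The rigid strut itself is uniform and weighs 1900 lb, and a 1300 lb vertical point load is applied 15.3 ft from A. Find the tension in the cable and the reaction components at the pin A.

T = 2472 lb, A_x = 1418 lb, A_y = 1175 lb

ΣM about A: T·sin55°·18.5 − 1900·9.25 − 1300·15.3 = 0 → T = 37465/(18.5·0.819152) = 2472.23 ≈ 2472 lb.
ΣF_x = 0: A_x − T·cos55° = 0 → A_x = 2472.23 × 0.573576 = 1418 lb.
ΣF_y = 0: A_y + T·sin55° − 1900 − 1300 = 0 → A_y = 3200 − 2472.23 × 0.819152 = 1175 lb.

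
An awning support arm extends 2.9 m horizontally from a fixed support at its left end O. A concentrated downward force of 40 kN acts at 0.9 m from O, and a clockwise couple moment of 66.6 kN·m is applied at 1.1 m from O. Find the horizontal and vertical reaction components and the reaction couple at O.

ΣF_x = 0: O_x = 0.
ΣF_y = 0: O_y − 40 = 0 → O_y = 40.00 kN.
ΣM about O: M_O − 40·0.9 − 66.6 = 0 → M_O = 102.6 kN·m.

O_x = 0, O_y = 40.00 kN, M_O = 102.6 kN·m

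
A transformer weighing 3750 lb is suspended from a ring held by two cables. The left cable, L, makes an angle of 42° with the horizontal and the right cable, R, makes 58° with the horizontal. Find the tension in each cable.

T_L = 2018 lb, T_R = 2830 lb

ΣF_x = 0: −T_L·cos42° + T_R·cos58° = 0 → T_R = 1.40237·T_L.
ΣF_y = 0: T_L·sin42° + T_R·sin58° = 3750.
Substitute: T_L·(0.669131 + 1.40237·0.848048) = 3750 → T_L = 2017.86 ≈ 2018 lb.
Then T_R = 1.40237 × 2017.86 = 2830 lb.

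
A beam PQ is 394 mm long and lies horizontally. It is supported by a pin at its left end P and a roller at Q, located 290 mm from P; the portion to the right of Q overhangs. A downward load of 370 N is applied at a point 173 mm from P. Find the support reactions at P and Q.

Moments about P: Q_y·290 − 370·173 = 0 → Q_y = 64010/290 = 220.724 ≈ 220.7 N.
ΣF_y = 0: P_y + 220.724 − 370 = 0 → P_y = 149.3 N.
ΣF_x = 0: no horizontal applied forces, so P_x = 0.

P_x = 0, P_y = 149.3 N, Q_y = 220.7 N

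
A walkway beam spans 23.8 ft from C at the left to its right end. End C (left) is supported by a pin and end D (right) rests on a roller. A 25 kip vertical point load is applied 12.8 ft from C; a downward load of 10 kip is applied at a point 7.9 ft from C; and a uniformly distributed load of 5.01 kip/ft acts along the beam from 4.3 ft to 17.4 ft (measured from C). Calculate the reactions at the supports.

Resultant of the distributed load: 5.01 × 13.1 = 65.631 kip at 10.85 ft from C.
ΣM about C: D_y·23.8 − 25·12.8 − 10·7.9 − (5.01·13.1)·10.85 = 0 → D_y = 1111.09635/23.8 = 46.6847 ≈ 46.68 kip.
ΣF_y = 0: C_y + 46.6847 − 25 − 10 − 5.01·13.1 = 0 → C_y = 53.95 kip.
ΣF_x = 0: no horizontal applied forces, so C_x = 0.

C_x = 0, C_y = 53.95 kip, D_y = 46.68 kip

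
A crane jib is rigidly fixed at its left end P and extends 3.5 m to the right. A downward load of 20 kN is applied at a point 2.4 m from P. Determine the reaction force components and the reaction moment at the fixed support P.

ΣF_x = 0: P_x = 0.
ΣF_y = 0: P_y − 20 = 0 → P_y = 20.00 kN.
ΣM about P: M_P − 20·2.4 = 0 → M_P = 48.00 kN·m.

P_x = 0, P_y = 20.00 kN, M_P = 48.00 kN·m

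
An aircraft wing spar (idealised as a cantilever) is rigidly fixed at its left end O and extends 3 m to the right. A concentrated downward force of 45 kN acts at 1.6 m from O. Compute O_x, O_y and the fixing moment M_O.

O_x = 0, O_y = 45.00 kN, M_O = 72.00 kN·m

ΣF_x = 0: O_x = 0.
ΣF_y = 0: O_y − 45 = 0 → O_y = 45.00 kN.
ΣM about O: M_O − 45·1.6 = 0 → M_O = 72.00 kN·m.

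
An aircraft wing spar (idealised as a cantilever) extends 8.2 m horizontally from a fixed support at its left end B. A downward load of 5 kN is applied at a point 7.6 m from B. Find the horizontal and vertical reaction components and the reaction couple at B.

ΣF_x = 0: B_x = 0.
ΣF_y = 0: B_y − 5 = 0 → B_y = 5.000 kN.
ΣM about B: M_B − 5·7.6 = 0 → M_B = 38.00 kN·m.

B_x = 0, B_y = 5.000 kN, M_B = 38.00 kN·m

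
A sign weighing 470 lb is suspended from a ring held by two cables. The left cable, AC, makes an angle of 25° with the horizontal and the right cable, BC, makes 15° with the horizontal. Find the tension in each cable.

T_AC = 706.3 lb, T_BC = 662.7 lb

ΣF_x = 0: −T_AC·cos25° + T_BC·cos15° = 0 → T_BC = 0.938279·T_AC.
ΣF_y = 0: T_AC·sin25° + T_BC·sin15° = 470.
Substitute: T_AC·(0.422618 + 0.938279·0.258819) = 470 → T_AC = 706.276 ≈ 706.3 lb.
Then T_BC = 0.938279 × 706.276 = 662.7 lb.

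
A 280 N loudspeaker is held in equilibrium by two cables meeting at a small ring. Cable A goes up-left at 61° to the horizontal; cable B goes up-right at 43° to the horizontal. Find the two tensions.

T_A = 211.0 N, T_B = 139.9 N

ΣF_x = 0: −T_A·cos61° + T_B·cos43° = 0 → T_B = 0.662894·T_A.
ΣF_y = 0: T_A·sin61° + T_B·sin43° = 280.
Substitute: T_A·(0.87462 + 0.662894·0.681998) = 280 → T_A = 211.048 ≈ 211.0 N.
Then T_B = 0.662894 × 211.048 = 139.9 N.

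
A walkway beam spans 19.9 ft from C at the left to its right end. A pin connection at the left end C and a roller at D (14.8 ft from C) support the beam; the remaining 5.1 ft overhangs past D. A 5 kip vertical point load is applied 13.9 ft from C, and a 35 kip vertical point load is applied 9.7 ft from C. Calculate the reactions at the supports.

Taking moments about C: D_y·14.8 − 5·13.9 − 35·9.7 = 0 → D_y = 409/14.8 = 27.6351 ≈ 27.64 kip.
ΣF_y = 0: C_y + 27.6351 − 5 − 35 = 0 → C_y = 12.36 kip.
ΣF_x = 0: no horizontal applied forces, so C_x = 0.

C_x = 0, C_y = 12.36 kip, D_y = 27.64 kip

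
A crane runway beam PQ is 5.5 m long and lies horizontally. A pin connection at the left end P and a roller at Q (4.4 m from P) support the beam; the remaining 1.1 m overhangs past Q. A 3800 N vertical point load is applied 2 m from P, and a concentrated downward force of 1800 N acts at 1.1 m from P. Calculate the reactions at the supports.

P_x = 0, P_y = 3423 N, Q_y = 2177 N

Taking moments about P: Q_y·4.4 − 3800·2 − 1800·1.1 = 0 → Q_y = 9580/4.4 = 2177.27 ≈ 2177 N.
ΣF_y = 0: P_y + 2177.27 − 3800 − 1800 = 0 → P_y = 3423 N.
ΣF_x = 0: no horizontal applied forces, so P_x = 0.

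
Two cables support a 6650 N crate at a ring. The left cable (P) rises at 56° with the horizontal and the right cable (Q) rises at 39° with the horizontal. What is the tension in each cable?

T_P = 5188 N, T_Q = 3733 N

ΣF_x = 0: −T_P·cos56° + T_Q·cos39° = 0 → T_Q = 0.719547·T_P.
ΣF_y = 0: T_P·sin56° + T_Q·sin39° = 6650.
Substitute: T_P·(0.829038 + 0.719547·0.62932) = 6650 → T_P = 5187.76 ≈ 5188 N.
Then T_Q = 0.719547 × 5187.76 = 3733 N.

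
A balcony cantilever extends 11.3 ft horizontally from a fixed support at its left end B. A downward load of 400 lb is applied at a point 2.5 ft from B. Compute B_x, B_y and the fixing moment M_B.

B_x = 0, B_y = 400.0 lb, M_B = 1000 lb·ft

ΣF_x = 0: B_x = 0.
ΣF_y = 0: B_y − 400 = 0 → B_y = 400.0 lb.
ΣM about B: M_B − 400·2.5 = 0 → M_B = 1000 lb·ft.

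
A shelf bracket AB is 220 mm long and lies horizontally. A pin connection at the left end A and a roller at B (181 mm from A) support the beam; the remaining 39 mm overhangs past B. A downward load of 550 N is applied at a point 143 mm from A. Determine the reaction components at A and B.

Moments about A: B_y·181 − 550·143 = 0 → B_y = 78650/181 = 434.53 ≈ 434.5 N.
ΣF_y = 0: A_y + 434.53 − 550 = 0 → A_y = 115.5 N.
ΣF_x = 0: no horizontal applied forces, so A_x = 0.

A_x = 0, A_y = 115.5 N, B_y = 434.5 N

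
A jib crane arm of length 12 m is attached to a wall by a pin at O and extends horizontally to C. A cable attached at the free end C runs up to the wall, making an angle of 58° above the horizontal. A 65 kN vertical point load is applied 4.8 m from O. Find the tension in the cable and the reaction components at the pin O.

T = 30.66 kN, O_x = 16.25 kN, O_y = 39.00 kN

ΣM about O: T·sin58°·12 − 65·4.8 = 0 → T = 312/(12·0.848048) = 30.6586 ≈ 30.66 kN.
ΣF_x = 0: O_x − T·cos58° = 0 → O_x = 30.6586 × 0.529919 = 16.25 kN.
ΣF_y = 0: O_y + T·sin58° − 65 = 0 → O_y = 65 − 30.6586 × 0.848048 = 39.00 kN.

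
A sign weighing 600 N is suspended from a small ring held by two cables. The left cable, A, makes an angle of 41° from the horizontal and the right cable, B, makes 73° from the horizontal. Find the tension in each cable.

ΣF_x = 0: −T_A·cos41° + T_B·cos73° = 0 → T_B = 2.58134·T_A.
ΣF_y = 0: T_A·sin41° + T_B·sin73° = 600.
Substitute: T_A·(0.656059 + 2.58134·0.956305) = 600 → T_A = 192.024 ≈ 192.0 N.
Then T_B = 2.58134 × 192.024 = 495.7 N.

T_A = 192.0 N, T_B = 495.7 N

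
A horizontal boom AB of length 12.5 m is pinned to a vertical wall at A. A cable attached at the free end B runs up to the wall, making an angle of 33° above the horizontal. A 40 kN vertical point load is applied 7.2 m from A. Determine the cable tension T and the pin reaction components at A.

T = 42.30 kN, A_x = 35.48 kN, A_y = 16.96 kN

ΣM about A: T·sin33°·12.5 − 40·7.2 = 0 → T = 288/(12.5·0.544639) = 42.3033 ≈ 42.30 kN.
ΣF_x = 0: A_x − T·cos33° = 0 → A_x = 42.3033 × 0.838671 = 35.48 kN.
ΣF_y = 0: A_y + T·sin33° − 40 = 0 → A_y = 40 − 42.3033 × 0.544639 = 16.96 kN.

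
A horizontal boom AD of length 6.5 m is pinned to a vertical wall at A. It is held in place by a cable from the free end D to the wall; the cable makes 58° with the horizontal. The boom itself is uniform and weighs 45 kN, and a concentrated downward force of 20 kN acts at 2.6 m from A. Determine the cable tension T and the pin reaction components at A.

ΣM about A: T·sin58°·6.5 − 45·3.25 − 20·2.6 = 0 → T = 198.25/(6.5·0.848048) = 35.9649 ≈ 35.96 kN.
ΣF_x = 0: A_x − T·cos58° = 0 → A_x = 35.9649 × 0.529919 = 19.06 kN.
ΣF_y = 0: A_y + T·sin58° − 45 − 20 = 0 → A_y = 65 − 35.9649 × 0.848048 = 34.50 kN.

T = 35.96 kN, A_x = 19.06 kN, A_y = 34.50 kN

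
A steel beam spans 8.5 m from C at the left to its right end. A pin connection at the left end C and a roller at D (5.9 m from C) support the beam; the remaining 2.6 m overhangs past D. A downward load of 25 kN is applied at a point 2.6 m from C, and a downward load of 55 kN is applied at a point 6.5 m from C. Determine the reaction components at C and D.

ΣM about C: D_y·5.9 − 25·2.6 − 55·6.5 = 0 → D_y = 422.5/5.9 = 71.6102 ≈ 71.61 kN.
ΣF_y = 0: C_y + 71.6102 − 25 − 55 = 0 → C_y = 8.390 kN.
ΣF_x = 0: no horizontal applied forces, so C_x = 0.

C_x = 0, C_y = 8.390 kN, D_y = 71.61 kN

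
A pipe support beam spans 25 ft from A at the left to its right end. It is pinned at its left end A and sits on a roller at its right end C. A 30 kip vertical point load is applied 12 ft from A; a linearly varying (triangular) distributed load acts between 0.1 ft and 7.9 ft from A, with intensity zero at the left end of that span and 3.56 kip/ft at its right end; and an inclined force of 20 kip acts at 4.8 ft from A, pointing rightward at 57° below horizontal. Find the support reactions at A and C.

A_x = -10.89 kip, A_y = 40.09 kip, C_y = 20.56 kip

Resultant of the triangular load: ½ × 3.56 × 7.8 = 13.884 kip, acting at 5.3 ft from A (one-third of the span from the peak).
Moments about A: C_y·25 − 30·12 − (½·3.56·7.8)·5.3 − 20·sin57°·4.8 = 0 → C_y = 514.098/25 = 20.5639 ≈ 20.56 kip.
ΣF_y = 0: A_y + 20.5639 − 30 − ½·3.56·7.8 − 20·sin57° = 0 → A_y = 40.09 kip.
ΣF_x = 0: A_x + 20·cos57° = 0 → A_x = -10.89 kip.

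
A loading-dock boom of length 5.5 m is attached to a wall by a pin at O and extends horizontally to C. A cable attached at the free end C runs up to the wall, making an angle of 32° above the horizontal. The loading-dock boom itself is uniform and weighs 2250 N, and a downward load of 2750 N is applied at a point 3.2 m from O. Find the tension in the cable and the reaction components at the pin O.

T = 5142 N, O_x = 4361 N, O_y = 2275 N

ΣM about O: T·sin32°·5.5 − 2250·2.75 − 2750·3.2 = 0 → T = 14987.5/(5.5·0.529919) = 5142.3 ≈ 5142 N.
ΣF_x = 0: O_x − T·cos32° = 0 → O_x = 5142.3 × 0.848048 = 4361 N.
ΣF_y = 0: O_y + T·sin32° − 2250 − 2750 = 0 → O_y = 5000 − 5142.3 × 0.529919 = 2275 N.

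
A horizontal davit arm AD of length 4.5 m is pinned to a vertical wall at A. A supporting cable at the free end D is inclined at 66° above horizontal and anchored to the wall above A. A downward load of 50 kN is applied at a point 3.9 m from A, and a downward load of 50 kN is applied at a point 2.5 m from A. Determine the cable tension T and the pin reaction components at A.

ΣM about A: T·sin66°·4.5 − 50·3.9 − 50·2.5 = 0 → T = 320/(4.5·0.913545) = 77.8408 ≈ 77.84 kN.
ΣF_x = 0: A_x − T·cos66° = 0 → A_x = 77.8408 × 0.406737 = 31.66 kN.
ΣF_y = 0: A_y + T·sin66° − 50 − 50 = 0 → A_y = 100 − 77.8408 × 0.913545 = 28.89 kN.

T = 77.84 kN, A_x = 31.66 kN, A_y = 28.89 kN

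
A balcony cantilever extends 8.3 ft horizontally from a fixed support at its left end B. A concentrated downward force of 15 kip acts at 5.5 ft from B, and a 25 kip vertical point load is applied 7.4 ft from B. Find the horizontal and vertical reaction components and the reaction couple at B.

ΣF_x = 0: B_x = 0.
ΣF_y = 0: B_y − 15 − 25 = 0 → B_y = 40.00 kip.
ΣM about B: M_B − 15·5.5 − 25·7.4 = 0 → M_B = 267.5 kip·ft.

B_x = 0, B_y = 40.00 kip, M_B = 267.5 kip·ft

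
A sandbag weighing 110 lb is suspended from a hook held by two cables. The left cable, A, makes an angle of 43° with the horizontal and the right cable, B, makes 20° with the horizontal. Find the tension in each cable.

ΣF_x = 0: −T_A·cos43° + T_B·cos20° = 0 → T_B = 0.77829·T_A.
ΣF_y = 0: T_A·sin43° + T_B·sin20° = 110.
Substitute: T_A·(0.681998 + 0.77829·0.34202) = 110 → T_A = 116.011 ≈ 116.0 lb.
Then T_B = 0.77829 × 116.011 = 90.29 lb.

T_A = 116.0 lb, T_B = 90.29 lb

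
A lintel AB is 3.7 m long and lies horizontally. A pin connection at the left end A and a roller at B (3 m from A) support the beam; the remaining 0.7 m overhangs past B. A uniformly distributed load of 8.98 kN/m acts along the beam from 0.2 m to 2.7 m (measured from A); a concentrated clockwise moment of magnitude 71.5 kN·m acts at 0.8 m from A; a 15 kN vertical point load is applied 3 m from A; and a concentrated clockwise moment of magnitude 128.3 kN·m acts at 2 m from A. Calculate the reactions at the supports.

Resultant of the distributed load: 8.98 × 2.5 = 22.45 kN at 1.45 m from A.
ΣM about A: B_y·3 − (8.98·2.5)·1.45 − 71.5 − 15·3 − 128.3 = 0 → B_y = 277.3525/3 = 92.4508 ≈ 92.45 kN.
ΣF_y = 0: A_y + 92.4508 − 8.98·2.5 − 15 = 0 → A_y = -55.00 kN.
ΣF_x = 0: no horizontal applied forces, so A_x = 0.

A_x = 0, A_y = -55.00 kN, B_y = 92.45 kN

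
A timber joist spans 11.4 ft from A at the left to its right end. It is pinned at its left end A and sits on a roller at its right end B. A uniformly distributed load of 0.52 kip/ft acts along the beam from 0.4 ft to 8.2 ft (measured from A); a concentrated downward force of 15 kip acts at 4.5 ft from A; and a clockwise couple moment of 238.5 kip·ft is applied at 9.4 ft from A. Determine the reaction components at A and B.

Resultant of the distributed load: 0.52 × 7.8 = 4.056 kip at 4.3 ft from A.
ΣM about A: B_y·11.4 − (0.52·7.8)·4.3 − 15·4.5 − 238.5 = 0 → B_y = 323.4408/11.4 = 28.372 ≈ 28.37 kip.
ΣF_y = 0: A_y + 28.372 − 0.52·7.8 − 15 = 0 → A_y = -9.316 kip.
ΣF_x = 0: no horizontal applied forces, so A_x = 0.

A_x = 0, A_y = -9.316 kip, B_y = 28.37 kip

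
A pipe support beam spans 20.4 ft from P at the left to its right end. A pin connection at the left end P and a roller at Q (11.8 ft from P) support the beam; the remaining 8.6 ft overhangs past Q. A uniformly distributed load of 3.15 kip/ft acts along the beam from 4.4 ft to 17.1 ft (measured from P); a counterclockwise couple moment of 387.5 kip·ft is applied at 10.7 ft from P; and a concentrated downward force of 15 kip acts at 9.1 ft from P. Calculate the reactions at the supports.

Resultant of the distributed load: 3.15 × 12.7 = 40.005 kip at 10.75 ft from P.
Taking moments about P: Q_y·11.8 − (3.15·12.7)·10.75 + 387.5 − 15·9.1 = 0 → Q_y = 179.05375/11.8 = 15.174 ≈ 15.17 kip.
ΣF_y = 0: P_y + 15.174 − 3.15·12.7 − 15 = 0 → P_y = 39.83 kip.
ΣF_x = 0: no horizontal applied forces, so P_x = 0.

P_x = 0, P_y = 39.83 kip, Q_y = 15.17 kip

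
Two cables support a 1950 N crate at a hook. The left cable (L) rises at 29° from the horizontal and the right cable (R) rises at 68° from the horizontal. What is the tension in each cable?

T_L = 736.0 N, T_R = 1718 N

ΣF_x = 0: −T_L·cos29° + T_R·cos68° = 0 → T_R = 2.33477·T_L.
ΣF_y = 0: T_L·sin29° + T_R·sin68° = 1950.
Substitute: T_L·(0.48481 + 2.33477·0.927184) = 1950 → T_L = 735.968 ≈ 736.0 N.
Then T_R = 2.33477 × 735.968 = 1718 N.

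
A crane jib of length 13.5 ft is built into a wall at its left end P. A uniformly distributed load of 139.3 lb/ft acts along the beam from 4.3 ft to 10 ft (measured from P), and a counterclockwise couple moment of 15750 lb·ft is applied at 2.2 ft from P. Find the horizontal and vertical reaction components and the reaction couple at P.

Resultant of the distributed load: 139.3 × 5.7 = 794.01 lb at 7.15 ft from P.
ΣF_x = 0: P_x = 0.
ΣF_y = 0: P_y − 139.3·5.7 = 0 → P_y = 794.0 lb.
ΣM about P: M_P − (139.3·5.7)·7.15 + 15750 = 0 → M_P = -10070 lb·ft.

P_x = 0, P_y = 794.0 lb, M_P = -10070 lb·ft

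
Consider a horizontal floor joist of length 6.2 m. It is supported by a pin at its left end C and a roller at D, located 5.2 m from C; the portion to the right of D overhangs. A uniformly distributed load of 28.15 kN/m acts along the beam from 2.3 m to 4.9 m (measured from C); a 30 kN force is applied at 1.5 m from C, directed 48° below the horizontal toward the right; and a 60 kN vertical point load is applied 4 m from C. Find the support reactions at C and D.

C_x = -20.07 kN, C_y = 52.23 kN, D_y = 103.3 kN

Resultant of the distributed load: 28.15 × 2.6 = 73.19 kN at 3.6 m from C.
Taking moments about C: D_y·5.2 − (28.15·2.6)·3.6 − 30·sin48°·1.5 − 60·4 = 0 → D_y = 536.926/5.2 = 103.255 ≈ 103.3 kN.
ΣF_y = 0: C_y + 103.255 − 28.15·2.6 − 30·sin48° − 60 = 0 → C_y = 52.23 kN.
ΣF_x = 0: C_x + 30·cos48° = 0 → C_x = -20.07 kN.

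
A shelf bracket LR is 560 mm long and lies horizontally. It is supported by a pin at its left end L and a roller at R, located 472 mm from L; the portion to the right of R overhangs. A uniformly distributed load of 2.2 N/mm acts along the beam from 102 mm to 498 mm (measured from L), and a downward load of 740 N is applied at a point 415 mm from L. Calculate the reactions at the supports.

L_x = 0, L_y = 406.8 N, R_y = 1204 N

Resultant of the distributed load: 2.2 × 396 = 871.2 N at 300 mm from L.
Moments about L: R_y·472 − (2.2·396)·300 − 740·415 = 0 → R_y = 568460/472 = 1204.36 ≈ 1204 N.
ΣF_y = 0: L_y + 1204.36 − 2.2·396 − 740 = 0 → L_y = 406.8 N.
ΣF_x = 0: no horizontal applied forces, so L_x = 0.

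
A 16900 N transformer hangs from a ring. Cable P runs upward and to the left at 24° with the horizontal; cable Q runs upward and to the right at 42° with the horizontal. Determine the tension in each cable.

T_P = 13750 N, T_Q = 16900 N

ΣF_x = 0: −T_P·cos24° + T_Q·cos42° = 0 → T_Q = 1.2293·T_P.
ΣF_y = 0: T_P·sin24° + T_Q·sin42° = 16900.
Substitute: T_P·(0.406737 + 1.2293·0.669131) = 16900 → T_P = 13747.7 ≈ 13750 N.
Then T_Q = 1.2293 × 13747.7 = 16900 N.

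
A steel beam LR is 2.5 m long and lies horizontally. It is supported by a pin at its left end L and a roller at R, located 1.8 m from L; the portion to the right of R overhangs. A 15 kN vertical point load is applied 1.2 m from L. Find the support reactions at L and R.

ΣM about L: R_y·1.8 − 15·1.2 = 0 → R_y = 18/1.8 = 10.00 kN.
ΣF_y = 0: L_y + 10 − 15 = 0 → L_y = 5.000 kN.
ΣF_x = 0: no horizontal applied forces, so L_x = 0.

L_x = 0, L_y = 5.000 kN, R_y = 10.00 kN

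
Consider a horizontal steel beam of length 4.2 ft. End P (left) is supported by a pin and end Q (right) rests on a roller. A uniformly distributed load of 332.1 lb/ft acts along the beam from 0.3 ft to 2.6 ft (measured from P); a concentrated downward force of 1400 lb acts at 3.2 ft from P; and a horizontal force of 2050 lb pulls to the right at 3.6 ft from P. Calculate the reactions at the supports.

Resultant of the distributed load: 332.1 × 2.3 = 763.83 lb at 1.45 ft from P.
ΣM about P: Q_y·4.2 − (332.1·2.3)·1.45 − 1400·3.2 = 0 → Q_y = 5587.5535/4.2 = 1330.37 ≈ 1330 lb.
ΣF_y = 0: P_y + 1330.37 − 332.1·2.3 − 1400 = 0 → P_y = 833.5 lb.
ΣF_x = 0: P_x + 2050 = 0 → P_x = -2050 lb.

P_x = -2050 lb, P_y = 833.5 lb, Q_y = 1330 lb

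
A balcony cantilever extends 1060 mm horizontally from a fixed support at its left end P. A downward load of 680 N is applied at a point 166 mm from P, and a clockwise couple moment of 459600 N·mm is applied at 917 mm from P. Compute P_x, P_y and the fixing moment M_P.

ΣF_x = 0: P_x = 0.
ΣF_y = 0: P_y − 680 = 0 → P_y = 680.0 N.
ΣM about P: M_P − 680·166 − 459600 = 0 → M_P = 572500 N·mm.

P_x = 0, P_y = 680.0 N, M_P = 572500 N·mm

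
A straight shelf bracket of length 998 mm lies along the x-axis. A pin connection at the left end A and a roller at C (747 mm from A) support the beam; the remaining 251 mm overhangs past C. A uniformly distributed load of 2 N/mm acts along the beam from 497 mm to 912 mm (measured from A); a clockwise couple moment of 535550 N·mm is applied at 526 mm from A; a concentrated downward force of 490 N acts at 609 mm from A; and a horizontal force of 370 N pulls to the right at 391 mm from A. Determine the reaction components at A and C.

Resultant of the distributed load: 2 × 415 = 830 N at 704.5 mm from A.
Moments about A: C_y·747 − (2·415)·704.5 − 535550 − 490·609 = 0 → C_y = 1418695/747 = 1899.19 ≈ 1899 N.
ΣF_y = 0: A_y + 1899.19 − 2·415 − 490 = 0 → A_y = -579.2 N.
ΣF_x = 0: A_x + 370 = 0 → A_x = -370.0 N.

A_x = -370.0 N, A_y = -579.2 N, C_y = 1899 N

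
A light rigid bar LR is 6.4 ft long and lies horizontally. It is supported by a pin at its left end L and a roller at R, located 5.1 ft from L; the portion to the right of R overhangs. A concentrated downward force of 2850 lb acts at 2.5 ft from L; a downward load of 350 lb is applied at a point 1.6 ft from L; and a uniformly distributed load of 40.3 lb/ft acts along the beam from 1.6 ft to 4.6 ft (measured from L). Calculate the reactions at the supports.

Resultant of the distributed load: 40.3 × 3 = 120.9 lb at 3.1 ft from L.
Taking moments about L: R_y·5.1 − 2850·2.5 − 350·1.6 − (40.3·3)·3.1 = 0 → R_y = 8059.79/5.1 = 1580.35 ≈ 1580 lb.
ΣF_y = 0: L_y + 1580.35 − 2850 − 350 − 40.3·3 = 0 → L_y = 1741 lb.
ΣF_x = 0: no horizontal applied forces, so L_x = 0.

L_x = 0, L_y = 1741 lb, R_y = 1580 lb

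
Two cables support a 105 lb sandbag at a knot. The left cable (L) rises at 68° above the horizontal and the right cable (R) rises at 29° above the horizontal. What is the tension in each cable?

T_L = 92.52 lb, T_R = 39.63 lb

ΣF_x = 0: −T_L·cos68° + T_R·cos29° = 0 → T_R = 0.428308·T_L.
ΣF_y = 0: T_L·sin68° + T_R·sin29° = 105.
Substitute: T_L·(0.927184 + 0.428308·0.48481) = 105 → T_L = 92.5247 ≈ 92.52 lb.
Then T_R = 0.428308 × 92.5247 = 39.63 lb.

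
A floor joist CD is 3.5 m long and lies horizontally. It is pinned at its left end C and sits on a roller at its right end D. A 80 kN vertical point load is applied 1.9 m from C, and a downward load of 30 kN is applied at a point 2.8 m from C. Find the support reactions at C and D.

C_x = 0, C_y = 42.57 kN, D_y = 67.43 kN

Taking moments about C: D_y·3.5 − 80·1.9 − 30·2.8 = 0 → D_y = 236/3.5 = 67.4286 ≈ 67.43 kN.
ΣF_y = 0: C_y + 67.4286 − 80 − 30 = 0 → C_y = 42.57 kN.
ΣF_x = 0: no horizontal applied forces, so C_x = 0.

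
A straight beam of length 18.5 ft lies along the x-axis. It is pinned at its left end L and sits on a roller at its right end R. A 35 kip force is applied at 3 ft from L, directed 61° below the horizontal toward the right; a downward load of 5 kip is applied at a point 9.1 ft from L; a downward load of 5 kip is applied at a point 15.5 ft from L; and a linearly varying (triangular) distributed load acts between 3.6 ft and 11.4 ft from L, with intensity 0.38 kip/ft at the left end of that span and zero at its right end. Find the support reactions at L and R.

L_x = -16.97 kip, L_y = 29.98 kip, R_y = 12.11 kip

Resultant of the triangular load: ½ × 0.38 × 7.8 = 1.482 kip, acting at 6.2 ft from L (one-third of the span from the peak).
Moments about L: R_y·18.5 − 35·sin61°·3 − 5·9.1 − 5·15.5 − (½·0.38·7.8)·6.2 = 0 → R_y = 224.023/18.5 = 12.1094 ≈ 12.11 kip.
ΣF_y = 0: L_y + 12.1094 − 35·sin61° − 5 − 5 − ½·0.38·7.8 = 0 → L_y = 29.98 kip.
ΣF_x = 0: L_x + 35·cos61° = 0 → L_x = -16.97 kip.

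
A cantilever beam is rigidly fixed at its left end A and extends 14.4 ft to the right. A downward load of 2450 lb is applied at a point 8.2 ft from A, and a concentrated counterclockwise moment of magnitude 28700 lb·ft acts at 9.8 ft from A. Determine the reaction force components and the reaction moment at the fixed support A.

A_x = 0, A_y = 2450 lb, M_A = -8610 lb·ft

ΣF_x = 0: A_x = 0.
ΣF_y = 0: A_y − 2450 = 0 → A_y = 2450 lb.
ΣM about A: M_A − 2450·8.2 + 28700 = 0 → M_A = -8610 lb·ft.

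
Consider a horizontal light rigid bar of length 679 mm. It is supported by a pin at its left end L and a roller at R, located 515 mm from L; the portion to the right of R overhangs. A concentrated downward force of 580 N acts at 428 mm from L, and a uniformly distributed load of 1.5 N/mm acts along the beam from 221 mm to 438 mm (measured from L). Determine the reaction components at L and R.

Resultant of the distributed load: 1.5 × 217 = 325.5 N at 329.5 mm from L.
Moments about L: R_y·515 − 580·428 − (1.5·217)·329.5 = 0 → R_y = 355492.25/515 = 690.276 ≈ 690.3 N.
ΣF_y = 0: L_y + 690.276 − 580 − 1.5·217 = 0 → L_y = 215.2 N.
ΣF_x = 0: no horizontal applied forces, so L_x = 0.

L_x = 0, L_y = 215.2 N, R_y = 690.3 N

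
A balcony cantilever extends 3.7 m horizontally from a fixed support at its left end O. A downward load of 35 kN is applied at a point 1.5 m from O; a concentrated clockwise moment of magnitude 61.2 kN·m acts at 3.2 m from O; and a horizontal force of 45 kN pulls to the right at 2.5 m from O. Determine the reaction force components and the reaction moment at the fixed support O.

O_x = -45.00 kN, O_y = 35.00 kN, M_O = 113.7 kN·m

ΣF_x = 0: O_x + 45 = 0 → O_x = -45.00 kN.
ΣF_y = 0: O_y − 35 = 0 → O_y = 35.00 kN.
ΣM about O: M_O − 35·1.5 − 61.2 = 0 → M_O = 113.7 kN·m.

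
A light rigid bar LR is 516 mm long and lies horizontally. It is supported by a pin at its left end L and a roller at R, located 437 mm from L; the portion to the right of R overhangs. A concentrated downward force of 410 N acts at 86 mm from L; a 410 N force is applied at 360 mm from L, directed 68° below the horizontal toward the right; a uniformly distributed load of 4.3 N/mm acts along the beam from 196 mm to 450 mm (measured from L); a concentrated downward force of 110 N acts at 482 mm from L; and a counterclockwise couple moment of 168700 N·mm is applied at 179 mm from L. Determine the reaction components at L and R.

L_x = -153.6 N, L_y = 1056 N, R_y = 936.4 N

Resultant of the distributed load: 4.3 × 254 = 1092.2 N at 323 mm from L.
Taking moments about L: R_y·437 − 410·86 − 410·sin68°·360 − (4.3·254)·323 − 110·482 + 168700 = 0 → R_y = 409213/437 = 936.414 ≈ 936.4 N.
ΣF_y = 0: L_y + 936.414 − 410 − 410·sin68° − 4.3·254 − 110 = 0 → L_y = 1056 N.
ΣF_x = 0: L_x + 410·cos68° = 0 → L_x = -153.6 N.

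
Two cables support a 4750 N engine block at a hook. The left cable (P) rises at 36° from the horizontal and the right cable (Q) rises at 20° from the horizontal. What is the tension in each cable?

ΣF_x = 0: −T_P·cos36° + T_Q·cos20° = 0 → T_Q = 0.860938·T_P.
ΣF_y = 0: T_P·sin36° + T_Q·sin20° = 4750.
Substitute: T_P·(0.587785 + 0.860938·0.34202) = 4750 → T_P = 5384 N.
Then T_Q = 0.860938 × 5384 = 4635 N.

T_P = 5384 N, T_Q = 4635 N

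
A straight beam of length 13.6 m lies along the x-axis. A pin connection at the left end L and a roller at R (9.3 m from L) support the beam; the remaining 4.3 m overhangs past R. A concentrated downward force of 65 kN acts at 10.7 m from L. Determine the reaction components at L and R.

L_x = 0, L_y = -9.785 kN, R_y = 74.78 kN

Taking moments about L: R_y·9.3 − 65·10.7 = 0 → R_y = 695.5/9.3 = 74.7849 ≈ 74.78 kN.
ΣF_y = 0: L_y + 74.7849 − 65 = 0 → L_y = -9.785 kN.
ΣF_x = 0: no horizontal applied forces, so L_x = 0.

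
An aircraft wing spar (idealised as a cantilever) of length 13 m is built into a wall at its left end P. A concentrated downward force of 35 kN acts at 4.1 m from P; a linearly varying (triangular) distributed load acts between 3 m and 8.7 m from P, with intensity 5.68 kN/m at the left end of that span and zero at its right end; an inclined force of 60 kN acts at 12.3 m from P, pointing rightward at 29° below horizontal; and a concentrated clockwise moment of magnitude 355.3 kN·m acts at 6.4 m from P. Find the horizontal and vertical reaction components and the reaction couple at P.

P_x = -52.48 kN, P_y = 80.28 kN, M_P = 935.9 kN·m

Resultant of the triangular load: ½ × 5.68 × 5.7 = 16.188 kN, acting at 4.9 m from P (one-third of the span from the peak).
ΣF_x = 0: P_x + 60·cos29° = 0 → P_x = -52.48 kN.
ΣF_y = 0: P_y − 35 − ½·5.68·5.7 − 60·sin29° = 0 → P_y = 80.28 kN.
ΣM about P: M_P − 35·4.1 − (½·5.68·5.7)·4.9 − 60·sin29°·12.3 − 355.3 = 0 → M_P = 935.9 kN·m.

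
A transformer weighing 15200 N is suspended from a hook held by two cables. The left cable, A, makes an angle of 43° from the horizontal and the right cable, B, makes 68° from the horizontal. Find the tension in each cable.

ΣF_x = 0: −T_A·cos43° + T_B·cos68° = 0 → T_B = 1.95232·T_A.
ΣF_y = 0: T_A·sin43° + T_B·sin68° = 15200.
Substitute: T_A·(0.681998 + 1.95232·0.927184) = 15200 → T_A = 6099.13 ≈ 6099 N.
Then T_B = 1.95232 × 6099.13 = 11910 N.

T_A = 6099 N, T_B = 11910 N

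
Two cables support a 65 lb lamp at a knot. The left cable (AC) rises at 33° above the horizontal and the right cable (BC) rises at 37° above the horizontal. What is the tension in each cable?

T_AC = 55.24 lb, T_BC = 58.01 lb

ΣF_x = 0: −T_AC·cos33° + T_BC·cos37° = 0 → T_BC = 1.05013·T_AC.
ΣF_y = 0: T_AC·sin33° + T_BC·sin37° = 65.
Substitute: T_AC·(0.544639 + 1.05013·0.601815) = 65 → T_AC = 55.2428 ≈ 55.24 lb.
Then T_BC = 1.05013 × 55.2428 = 58.01 lb.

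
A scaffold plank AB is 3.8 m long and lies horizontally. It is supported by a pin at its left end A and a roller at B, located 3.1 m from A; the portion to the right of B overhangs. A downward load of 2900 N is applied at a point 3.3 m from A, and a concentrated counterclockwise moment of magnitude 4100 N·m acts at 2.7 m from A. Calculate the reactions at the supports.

A_x = 0, A_y = 1135 N, B_y = 1765 N

Taking moments about A: B_y·3.1 − 2900·3.3 + 4100 = 0 → B_y = 5470/3.1 = 1764.52 ≈ 1765 N.
ΣF_y = 0: A_y + 1764.52 − 2900 = 0 → A_y = 1135 N.
ΣF_x = 0: no horizontal applied forces, so A_x = 0.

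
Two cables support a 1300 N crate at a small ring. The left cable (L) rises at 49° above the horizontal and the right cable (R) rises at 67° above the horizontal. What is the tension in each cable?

T_L = 565.1 N, T_R = 948.9 N

ΣF_x = 0: −T_L·cos49° + T_R·cos67° = 0 → T_R = 1.67905·T_L.
ΣF_y = 0: T_L·sin49° + T_R·sin67° = 1300.
Substitute: T_L·(0.75471 + 1.67905·0.920505) = 1300 → T_L = 565.148 ≈ 565.1 N.
Then T_R = 1.67905 × 565.148 = 948.9 N.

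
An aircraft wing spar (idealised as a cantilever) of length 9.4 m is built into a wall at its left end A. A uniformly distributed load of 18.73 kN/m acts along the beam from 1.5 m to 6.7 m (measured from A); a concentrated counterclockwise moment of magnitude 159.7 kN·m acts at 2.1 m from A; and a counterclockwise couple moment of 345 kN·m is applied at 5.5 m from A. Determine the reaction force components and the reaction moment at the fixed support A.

Resultant of the distributed load: 18.73 × 5.2 = 97.396 kN at 4.1 m from A.
ΣF_x = 0: A_x = 0.
ΣF_y = 0: A_y − 18.73·5.2 = 0 → A_y = 97.40 kN.
ΣM about A: M_A − (18.73·5.2)·4.1 + 159.7 + 345 = 0 → M_A = -105.4 kN·m.

A_x = 0, A_y = 97.40 kN, M_A = -105.4 kN·m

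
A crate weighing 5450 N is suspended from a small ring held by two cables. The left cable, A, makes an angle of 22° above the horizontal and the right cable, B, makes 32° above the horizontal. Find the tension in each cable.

ΣF_x = 0: −T_A·cos22° + T_B·cos32° = 0 → T_B = 1.09332·T_A.
ΣF_y = 0: T_A·sin22° + T_B·sin32° = 5450.
Substitute: T_A·(0.374607 + 1.09332·0.529919) = 5450 → T_A = 5712.92 ≈ 5713 N.
Then T_B = 1.09332 × 5712.92 = 6246 N.

T_A = 5713 N, T_B = 6246 N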